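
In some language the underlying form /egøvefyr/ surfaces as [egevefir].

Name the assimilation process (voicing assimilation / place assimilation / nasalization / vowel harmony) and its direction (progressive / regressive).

vowel harmony, progressive

/ø/→[e] /y/→[i].
Vowels agree with the first vowel, so the harmony is progressive.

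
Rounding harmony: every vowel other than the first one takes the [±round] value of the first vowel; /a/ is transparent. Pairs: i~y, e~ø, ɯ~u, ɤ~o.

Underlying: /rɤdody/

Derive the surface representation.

[rɤdɤdi]

/o/ harmonizes with /ɤ/ ([-round]) → [ɤ]
/y/ harmonizes with /ɤ/ ([-round]) → [i]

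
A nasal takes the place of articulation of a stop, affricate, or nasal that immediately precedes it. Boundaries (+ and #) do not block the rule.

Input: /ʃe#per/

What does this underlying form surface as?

[ʃe#per]

no segment meets the rule's conditions; no change.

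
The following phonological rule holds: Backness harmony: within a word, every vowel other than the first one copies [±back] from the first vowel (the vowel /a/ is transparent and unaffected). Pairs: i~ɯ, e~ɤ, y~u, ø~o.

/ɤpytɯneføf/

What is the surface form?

/y/ harmonizes with /ɤ/ ([+back]) → [u]
/e/ harmonizes with /ɤ/ ([+back]) → [ɤ]
/ø/ harmonizes with /ɤ/ ([+back]) → [o]

[ɤputɯnɤfof]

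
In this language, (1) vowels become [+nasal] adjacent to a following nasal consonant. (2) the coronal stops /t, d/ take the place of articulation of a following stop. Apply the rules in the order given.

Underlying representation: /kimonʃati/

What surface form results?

Rule 1: /i/ before nasal /m/ → [ĩ]
Rule 1: /o/ before nasal /n/ → [õ]
After rule 1: kĩmõnʃati
Rule 2: no segment meets the rule's conditions; no change.

[kĩmõnʃati]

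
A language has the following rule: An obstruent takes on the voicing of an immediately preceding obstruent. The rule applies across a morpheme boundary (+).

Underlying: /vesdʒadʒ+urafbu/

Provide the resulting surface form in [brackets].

/dʒ/ after /s/ (voiceless) → [tʃ]
/b/ after /f/ (voiceless) → [p]

[vestʃadʒ+urafpu]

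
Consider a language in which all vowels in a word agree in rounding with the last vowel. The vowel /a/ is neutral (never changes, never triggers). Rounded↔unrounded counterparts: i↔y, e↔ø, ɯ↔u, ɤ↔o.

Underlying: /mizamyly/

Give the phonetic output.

/i/ harmonizes with /y/ ([+round]) → [y]

[myzamyly]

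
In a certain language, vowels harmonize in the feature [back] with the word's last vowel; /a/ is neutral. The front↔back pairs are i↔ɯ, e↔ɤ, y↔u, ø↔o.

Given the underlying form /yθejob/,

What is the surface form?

/y/ harmonizes with /o/ ([+back]) → [u]
/e/ harmonizes with /o/ ([+back]) → [ɤ]

[uθɤjob]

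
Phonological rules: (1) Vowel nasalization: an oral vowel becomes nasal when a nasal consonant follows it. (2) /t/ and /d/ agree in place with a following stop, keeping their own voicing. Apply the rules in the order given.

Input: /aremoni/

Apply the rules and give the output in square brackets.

Rule 1: /e/ before nasal /m/ → [ẽ]
Rule 1: /o/ before nasal /n/ → [õ]
After rule 1: arẽmõni
Rule 2: no segment meets the rule's conditions; no change.

[arẽmõni]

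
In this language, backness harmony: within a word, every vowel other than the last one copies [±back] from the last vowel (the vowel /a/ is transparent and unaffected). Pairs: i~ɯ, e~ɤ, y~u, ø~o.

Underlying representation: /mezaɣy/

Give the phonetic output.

no segment meets the rule's conditions; no change.

[mezaɣy]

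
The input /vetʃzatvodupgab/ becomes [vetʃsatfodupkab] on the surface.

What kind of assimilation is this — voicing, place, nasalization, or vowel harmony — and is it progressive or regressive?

/z/→[s] /v/→[f] /g/→[k].
Each target copies a feature from the preceding segment, so the direction is progressive.

voicing assimilation, progressive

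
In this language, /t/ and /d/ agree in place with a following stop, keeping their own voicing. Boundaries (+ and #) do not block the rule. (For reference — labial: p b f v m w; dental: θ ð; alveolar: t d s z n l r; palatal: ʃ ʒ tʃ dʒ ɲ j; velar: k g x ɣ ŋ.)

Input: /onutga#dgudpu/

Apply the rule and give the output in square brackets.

/t/ before /g/ (velar) → [k]
/d/ before /g/ (velar) → [g]
/d/ before /p/ (labial) → [b]

[onukga#ggubpu]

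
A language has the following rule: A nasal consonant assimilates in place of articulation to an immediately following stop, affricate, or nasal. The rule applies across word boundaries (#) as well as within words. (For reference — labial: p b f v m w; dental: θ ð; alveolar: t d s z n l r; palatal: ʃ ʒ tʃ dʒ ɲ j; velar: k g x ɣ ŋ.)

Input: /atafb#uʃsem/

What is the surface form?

[atafb#uʃsem]

no segment meets the rule's conditions; no change.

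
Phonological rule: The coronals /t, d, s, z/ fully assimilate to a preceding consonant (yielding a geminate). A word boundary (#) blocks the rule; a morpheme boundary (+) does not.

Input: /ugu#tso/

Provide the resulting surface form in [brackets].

[ugu#tto]

/s/ after /t/ → [t] (total assimilation)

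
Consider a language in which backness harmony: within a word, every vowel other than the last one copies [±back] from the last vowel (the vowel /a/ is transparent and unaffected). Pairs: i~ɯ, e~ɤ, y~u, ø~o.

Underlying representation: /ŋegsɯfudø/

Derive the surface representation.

/ɯ/ harmonizes with /ø/ ([-back]) → [i]
/u/ harmonizes with /ø/ ([-back]) → [y]

[ŋegsifydø]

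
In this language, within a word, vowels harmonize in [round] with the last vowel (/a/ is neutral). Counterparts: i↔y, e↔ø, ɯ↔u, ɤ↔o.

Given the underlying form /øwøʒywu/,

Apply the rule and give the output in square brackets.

no segment meets the rule's conditions; no change.

[øwøʒywu]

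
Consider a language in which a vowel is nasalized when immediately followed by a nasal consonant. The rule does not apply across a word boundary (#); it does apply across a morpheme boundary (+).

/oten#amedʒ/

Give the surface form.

/e/ before nasal /n/ → [ẽ]
/a/ before nasal /m/ → [ã]

[otẽn#ãmedʒ]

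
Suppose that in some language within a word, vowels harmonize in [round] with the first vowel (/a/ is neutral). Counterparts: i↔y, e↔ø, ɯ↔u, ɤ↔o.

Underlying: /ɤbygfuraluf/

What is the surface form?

/y/ harmonizes with /ɤ/ ([-round]) → [i]
/u/ harmonizes with /ɤ/ ([-round]) → [ɯ]
/u/ harmonizes with /ɤ/ ([-round]) → [ɯ]

[ɤbigfɯralɯf]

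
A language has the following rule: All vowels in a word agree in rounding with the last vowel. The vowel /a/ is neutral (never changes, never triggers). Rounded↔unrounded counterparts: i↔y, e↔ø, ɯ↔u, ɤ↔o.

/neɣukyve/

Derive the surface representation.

[neɣɯkive]

/u/ harmonizes with /e/ ([-round]) → [ɯ]
/y/ harmonizes with /e/ ([-round]) → [i]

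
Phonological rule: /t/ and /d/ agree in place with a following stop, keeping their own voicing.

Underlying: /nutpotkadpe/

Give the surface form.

[nuppokkabpe]

/t/ before /p/ (labial) → [p]
/t/ before /k/ (velar) → [k]
/d/ before /p/ (labial) → [b]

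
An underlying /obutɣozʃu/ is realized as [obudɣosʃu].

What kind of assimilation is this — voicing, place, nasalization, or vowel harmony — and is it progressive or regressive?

/t/→[d] /z/→[s].
Each target copies a feature from the following segment, so the direction is regressive.

voicing assimilation, regressive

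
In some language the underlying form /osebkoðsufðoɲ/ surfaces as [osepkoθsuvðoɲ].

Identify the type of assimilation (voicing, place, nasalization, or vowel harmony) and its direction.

voicing assimilation, regressive

/b/→[p] /ð/→[θ] /f/→[v].
Each target copies a feature from the following segment, so the direction is regressive.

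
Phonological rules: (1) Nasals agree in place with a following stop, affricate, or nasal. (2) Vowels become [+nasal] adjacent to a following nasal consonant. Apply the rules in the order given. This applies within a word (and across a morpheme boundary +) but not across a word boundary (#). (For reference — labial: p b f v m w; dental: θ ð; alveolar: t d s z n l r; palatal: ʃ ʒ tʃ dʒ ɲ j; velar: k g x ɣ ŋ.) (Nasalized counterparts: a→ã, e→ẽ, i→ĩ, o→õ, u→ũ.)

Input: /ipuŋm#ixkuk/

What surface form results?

[ipũmm#ixkuk]

Rule 1: /ŋ/ before /m/ (labial) → [m]
After rule 1: ipumm#ixkuk
Rule 2: /u/ before nasal /m/ → [ũ]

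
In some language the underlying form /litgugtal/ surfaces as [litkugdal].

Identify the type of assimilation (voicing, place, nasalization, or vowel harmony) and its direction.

/g/→[k] /t/→[d].
Each target copies a feature from the preceding segment, so the direction is progressive.

voicing assimilation, progressive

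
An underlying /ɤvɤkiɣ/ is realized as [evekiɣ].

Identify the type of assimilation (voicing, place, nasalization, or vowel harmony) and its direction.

vowel harmony, regressive

/ɤ/→[e] /ɤ/→[e].
Vowels agree with the last vowel, so the harmony is regressive.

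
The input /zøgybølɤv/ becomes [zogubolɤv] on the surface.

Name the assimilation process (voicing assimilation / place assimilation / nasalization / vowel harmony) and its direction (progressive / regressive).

/ø/→[o] /y/→[u] /ø/→[o].
Vowels agree with the last vowel, so the harmony is regressive.

vowel harmony, regressive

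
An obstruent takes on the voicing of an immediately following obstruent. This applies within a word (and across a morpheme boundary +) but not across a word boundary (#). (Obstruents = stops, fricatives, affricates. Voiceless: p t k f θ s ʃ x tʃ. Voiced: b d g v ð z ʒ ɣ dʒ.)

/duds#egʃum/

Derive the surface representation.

/d/ before /s/ (voiceless) → [t]
/g/ before /ʃ/ (voiceless) → [k]

[duts#ekʃum]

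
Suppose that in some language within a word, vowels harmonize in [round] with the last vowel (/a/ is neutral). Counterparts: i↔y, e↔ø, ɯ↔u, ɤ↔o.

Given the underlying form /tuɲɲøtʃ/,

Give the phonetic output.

no segment meets the rule's conditions; no change.

[tuɲɲøtʃ]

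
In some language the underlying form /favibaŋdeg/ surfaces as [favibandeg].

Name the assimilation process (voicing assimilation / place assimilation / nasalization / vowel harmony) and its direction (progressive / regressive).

place assimilation, regressive

/ŋ/→[n].
Each target copies a feature from the following segment, so the direction is regressive.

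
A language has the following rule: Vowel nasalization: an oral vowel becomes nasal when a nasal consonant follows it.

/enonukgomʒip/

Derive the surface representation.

/e/ before nasal /n/ → [ẽ]
/o/ before nasal /n/ → [õ]
/o/ before nasal /m/ → [õ]

[ẽnõnukgõmʒip]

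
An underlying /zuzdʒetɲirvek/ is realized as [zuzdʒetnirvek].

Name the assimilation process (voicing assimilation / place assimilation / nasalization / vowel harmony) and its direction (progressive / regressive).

/ɲ/→[n].
Each target copies a feature from the preceding segment, so the direction is progressive.

place assimilation, progressive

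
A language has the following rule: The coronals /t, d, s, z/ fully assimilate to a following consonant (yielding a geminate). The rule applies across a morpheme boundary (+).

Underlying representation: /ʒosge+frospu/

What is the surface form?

/s/ before /g/ → [g] (total assimilation)
/s/ before /p/ → [p] (total assimilation)

[ʒogge+froppu]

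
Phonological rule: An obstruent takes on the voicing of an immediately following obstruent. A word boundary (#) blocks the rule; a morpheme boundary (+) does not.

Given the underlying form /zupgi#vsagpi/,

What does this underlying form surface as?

/p/ before /g/ (voiced) → [b]
/v/ before /s/ (voiceless) → [f]
/g/ before /p/ (voiceless) → [k]

[zubgi#fsakpi]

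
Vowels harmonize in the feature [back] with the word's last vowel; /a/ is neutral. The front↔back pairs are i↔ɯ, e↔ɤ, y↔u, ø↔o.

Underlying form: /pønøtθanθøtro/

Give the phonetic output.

/ø/ harmonizes with /o/ ([+back]) → [o]
/ø/ harmonizes with /o/ ([+back]) → [o]
/ø/ harmonizes with /o/ ([+back]) → [o]

[ponotθanθotro]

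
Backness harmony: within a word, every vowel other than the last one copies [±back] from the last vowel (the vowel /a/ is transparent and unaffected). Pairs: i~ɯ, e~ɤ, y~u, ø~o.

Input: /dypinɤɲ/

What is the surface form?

/y/ harmonizes with /ɤ/ ([+back]) → [u]
/i/ harmonizes with /ɤ/ ([+back]) → [ɯ]

[dupɯnɤɲ]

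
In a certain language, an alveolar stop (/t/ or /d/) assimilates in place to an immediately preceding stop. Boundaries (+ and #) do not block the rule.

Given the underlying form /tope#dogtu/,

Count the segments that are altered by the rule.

1

/t/ after /g/ (velar) → [k]
1 segment changes.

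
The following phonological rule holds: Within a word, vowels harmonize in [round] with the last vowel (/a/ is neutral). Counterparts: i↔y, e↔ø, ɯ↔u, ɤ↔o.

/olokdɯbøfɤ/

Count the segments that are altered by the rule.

3

/o/ harmonizes with /ɤ/ ([-round]) → [ɤ]
/o/ harmonizes with /ɤ/ ([-round]) → [ɤ]
/ø/ harmonizes with /ɤ/ ([-round]) → [e]
3 segments change.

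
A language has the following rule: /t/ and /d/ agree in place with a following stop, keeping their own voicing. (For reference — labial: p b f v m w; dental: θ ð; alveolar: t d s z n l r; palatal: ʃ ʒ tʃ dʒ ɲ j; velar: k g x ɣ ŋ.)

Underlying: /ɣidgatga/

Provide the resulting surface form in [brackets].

/d/ before /g/ (velar) → [g]
/t/ before /g/ (velar) → [k]

[ɣiggakga]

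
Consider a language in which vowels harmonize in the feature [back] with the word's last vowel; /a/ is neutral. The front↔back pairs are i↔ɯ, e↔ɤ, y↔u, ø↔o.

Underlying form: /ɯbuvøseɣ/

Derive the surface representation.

/ɯ/ harmonizes with /e/ ([-back]) → [i]
/u/ harmonizes with /e/ ([-back]) → [y]

[ibyvøseɣ]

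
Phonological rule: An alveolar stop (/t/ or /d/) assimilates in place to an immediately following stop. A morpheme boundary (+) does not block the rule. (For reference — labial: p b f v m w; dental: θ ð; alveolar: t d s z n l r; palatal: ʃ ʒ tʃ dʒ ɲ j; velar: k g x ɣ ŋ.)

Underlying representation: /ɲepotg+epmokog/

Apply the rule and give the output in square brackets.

/t/ before /g/ (velar) → [k]

[ɲepokg+epmokog]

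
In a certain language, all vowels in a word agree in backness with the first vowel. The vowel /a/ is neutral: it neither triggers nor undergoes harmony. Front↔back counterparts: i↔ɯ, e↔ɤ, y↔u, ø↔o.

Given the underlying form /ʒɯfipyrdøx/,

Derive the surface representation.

[ʒɯfɯpurdox]

/i/ harmonizes with /ɯ/ ([+back]) → [ɯ]
/y/ harmonizes with /ɯ/ ([+back]) → [u]
/ø/ harmonizes with /ɯ/ ([+back]) → [o]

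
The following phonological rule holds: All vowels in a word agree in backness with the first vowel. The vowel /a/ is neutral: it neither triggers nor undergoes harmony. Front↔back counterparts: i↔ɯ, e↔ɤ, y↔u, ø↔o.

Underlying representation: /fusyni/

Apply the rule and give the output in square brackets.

/y/ harmonizes with /u/ ([+back]) → [u]
/i/ harmonizes with /u/ ([+back]) → [ɯ]

[fusunɯ]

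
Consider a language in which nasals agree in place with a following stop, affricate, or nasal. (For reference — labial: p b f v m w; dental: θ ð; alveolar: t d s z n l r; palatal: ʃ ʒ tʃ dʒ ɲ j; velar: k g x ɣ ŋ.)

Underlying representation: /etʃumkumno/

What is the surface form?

[etʃuŋkunno]

/m/ before /k/ (velar) → [ŋ]
/m/ before /n/ (alveolar) → [n]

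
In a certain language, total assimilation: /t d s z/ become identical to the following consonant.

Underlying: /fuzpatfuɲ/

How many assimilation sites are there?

2

/z/ before /p/ → [p] (total assimilation)
/t/ before /f/ → [f] (total assimilation)
2 segments change.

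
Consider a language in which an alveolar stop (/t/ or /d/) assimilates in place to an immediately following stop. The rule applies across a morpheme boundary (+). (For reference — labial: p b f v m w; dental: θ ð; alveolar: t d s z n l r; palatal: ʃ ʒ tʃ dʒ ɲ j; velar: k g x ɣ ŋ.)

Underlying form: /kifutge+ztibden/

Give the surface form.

/t/ before /g/ (velar) → [k]

[kifukge+ztibden]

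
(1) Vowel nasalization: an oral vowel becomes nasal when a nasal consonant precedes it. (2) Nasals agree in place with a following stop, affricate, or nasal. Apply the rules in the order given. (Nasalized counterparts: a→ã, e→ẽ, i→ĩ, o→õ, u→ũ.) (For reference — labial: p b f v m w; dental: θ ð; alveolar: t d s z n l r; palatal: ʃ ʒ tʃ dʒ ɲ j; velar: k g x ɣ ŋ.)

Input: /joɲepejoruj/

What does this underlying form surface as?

Rule 1: /e/ after nasal /ɲ/ → [ẽ]
After rule 1: joɲẽpejoruj
Rule 2: no segment meets the rule's conditions; no change.

[joɲẽpejoruj]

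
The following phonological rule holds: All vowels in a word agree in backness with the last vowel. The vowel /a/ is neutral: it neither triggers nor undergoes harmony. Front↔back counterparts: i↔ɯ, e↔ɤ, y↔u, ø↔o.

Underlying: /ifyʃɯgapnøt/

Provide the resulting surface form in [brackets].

/ɯ/ harmonizes with /ø/ ([-back]) → [i]

[ifyʃigapnøt]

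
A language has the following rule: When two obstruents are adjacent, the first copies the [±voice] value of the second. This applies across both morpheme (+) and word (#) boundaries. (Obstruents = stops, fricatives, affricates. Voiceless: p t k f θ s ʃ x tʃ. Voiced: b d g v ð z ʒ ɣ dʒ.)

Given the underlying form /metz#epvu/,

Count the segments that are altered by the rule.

/t/ before /z/ (voiced) → [d]
/p/ before /v/ (voiced) → [b]
2 segments change.

2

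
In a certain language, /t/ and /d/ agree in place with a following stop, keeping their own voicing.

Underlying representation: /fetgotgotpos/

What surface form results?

/t/ before /g/ (velar) → [k]
/t/ before /g/ (velar) → [k]
/t/ before /p/ (labial) → [p]

[fekgokgoppos]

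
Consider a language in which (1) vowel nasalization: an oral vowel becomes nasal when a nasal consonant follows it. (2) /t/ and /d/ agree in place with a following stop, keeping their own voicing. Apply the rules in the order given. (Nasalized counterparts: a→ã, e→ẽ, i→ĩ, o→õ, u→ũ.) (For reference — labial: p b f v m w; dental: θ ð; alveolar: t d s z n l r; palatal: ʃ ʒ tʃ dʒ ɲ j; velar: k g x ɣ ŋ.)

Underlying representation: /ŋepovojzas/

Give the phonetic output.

[ŋepovojzas]

Rule 1: no segment meets the rule's conditions; no change.
After rule 1: ŋepovojzas
Rule 2: no segment meets the rule's conditions; no change.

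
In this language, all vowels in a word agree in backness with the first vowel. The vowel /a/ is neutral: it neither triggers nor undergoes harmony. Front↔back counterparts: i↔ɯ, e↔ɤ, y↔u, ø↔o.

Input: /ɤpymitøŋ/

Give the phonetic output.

[ɤpumɯtoŋ]

/y/ harmonizes with /ɤ/ ([+back]) → [u]
/i/ harmonizes with /ɤ/ ([+back]) → [ɯ]
/ø/ harmonizes with /ɤ/ ([+back]) → [o]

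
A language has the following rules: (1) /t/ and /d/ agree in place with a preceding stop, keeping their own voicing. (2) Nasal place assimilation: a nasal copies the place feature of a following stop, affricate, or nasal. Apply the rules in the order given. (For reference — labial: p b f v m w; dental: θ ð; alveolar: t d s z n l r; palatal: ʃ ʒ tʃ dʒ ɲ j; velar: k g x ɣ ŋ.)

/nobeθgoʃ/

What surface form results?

Rule 1: no segment meets the rule's conditions; no change.
After rule 1: nobeθgoʃ
Rule 2: no segment meets the rule's conditions; no change.

[nobeθgoʃ]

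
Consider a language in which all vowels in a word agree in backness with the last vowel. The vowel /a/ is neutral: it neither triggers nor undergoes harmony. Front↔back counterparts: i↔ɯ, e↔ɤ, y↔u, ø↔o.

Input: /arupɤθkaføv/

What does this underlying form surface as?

/u/ harmonizes with /ø/ ([-back]) → [y]
/ɤ/ harmonizes with /ø/ ([-back]) → [e]

[arypeθkaføv]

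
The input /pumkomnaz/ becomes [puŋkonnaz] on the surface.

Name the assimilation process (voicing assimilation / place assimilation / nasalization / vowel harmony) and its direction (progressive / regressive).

/m/→[ŋ] /m/→[n].
Each target copies a feature from the following segment, so the direction is regressive.

place assimilation, regressive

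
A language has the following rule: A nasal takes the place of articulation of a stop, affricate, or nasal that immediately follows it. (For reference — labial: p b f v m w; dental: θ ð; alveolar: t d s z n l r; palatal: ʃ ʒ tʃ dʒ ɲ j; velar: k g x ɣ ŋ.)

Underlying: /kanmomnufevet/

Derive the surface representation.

/n/ before /m/ (labial) → [m]
/m/ before /n/ (alveolar) → [n]

[kammonnufevet]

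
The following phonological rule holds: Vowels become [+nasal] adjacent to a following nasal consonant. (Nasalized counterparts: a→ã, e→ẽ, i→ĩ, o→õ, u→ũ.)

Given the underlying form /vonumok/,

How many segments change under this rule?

/o/ before nasal /n/ → [õ]
/u/ before nasal /m/ → [ũ]
2 segments change.

2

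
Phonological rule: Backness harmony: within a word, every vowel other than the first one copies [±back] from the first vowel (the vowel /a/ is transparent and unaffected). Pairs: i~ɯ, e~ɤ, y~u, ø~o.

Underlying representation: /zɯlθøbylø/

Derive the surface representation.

/ø/ harmonizes with /ɯ/ ([+back]) → [o]
/y/ harmonizes with /ɯ/ ([+back]) → [u]
/ø/ harmonizes with /ɯ/ ([+back]) → [o]

[zɯlθobulo]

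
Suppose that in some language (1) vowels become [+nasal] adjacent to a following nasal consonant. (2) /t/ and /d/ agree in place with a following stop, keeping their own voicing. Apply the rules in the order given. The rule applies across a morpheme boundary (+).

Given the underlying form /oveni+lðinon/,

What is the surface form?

[ovẽni+lðĩnõn]

Rule 1: /e/ before nasal /n/ → [ẽ]
Rule 1: /i/ before nasal /n/ → [ĩ]
Rule 1: /o/ before nasal /n/ → [õ]
After rule 1: ovẽni+lðĩnõn
Rule 2: no segment meets the rule's conditions; no change.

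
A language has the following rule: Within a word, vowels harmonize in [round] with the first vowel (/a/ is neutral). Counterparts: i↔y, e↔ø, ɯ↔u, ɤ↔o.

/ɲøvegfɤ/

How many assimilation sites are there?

2

/e/ harmonizes with /ø/ ([+round]) → [ø]
/ɤ/ harmonizes with /ø/ ([+round]) → [o]
2 segments change.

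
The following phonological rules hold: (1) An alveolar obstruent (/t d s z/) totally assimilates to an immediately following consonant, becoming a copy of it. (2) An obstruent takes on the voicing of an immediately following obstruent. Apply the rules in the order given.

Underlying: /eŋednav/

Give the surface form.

Rule 1: /d/ before /n/ → [n] (total assimilation)
After rule 1: eŋennav
Rule 2: no segment meets the rule's conditions; no change.

[eŋennav]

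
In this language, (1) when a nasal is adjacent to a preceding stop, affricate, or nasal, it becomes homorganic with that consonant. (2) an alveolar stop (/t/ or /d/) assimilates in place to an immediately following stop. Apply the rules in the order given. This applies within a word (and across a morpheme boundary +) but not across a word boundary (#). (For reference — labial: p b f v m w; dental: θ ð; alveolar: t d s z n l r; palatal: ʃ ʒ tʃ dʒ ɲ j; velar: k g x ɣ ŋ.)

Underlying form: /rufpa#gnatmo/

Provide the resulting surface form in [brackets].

[rufpa#gŋatno]

Rule 1: /n/ after /g/ (velar) → [ŋ]
Rule 1: /m/ after /t/ (alveolar) → [n]
After rule 1: rufpa#gŋatno
Rule 2: no segment meets the rule's conditions; no change.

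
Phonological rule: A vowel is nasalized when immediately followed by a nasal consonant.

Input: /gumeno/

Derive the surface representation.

/u/ before nasal /m/ → [ũ]
/e/ before nasal /n/ → [ẽ]

[gũmẽno]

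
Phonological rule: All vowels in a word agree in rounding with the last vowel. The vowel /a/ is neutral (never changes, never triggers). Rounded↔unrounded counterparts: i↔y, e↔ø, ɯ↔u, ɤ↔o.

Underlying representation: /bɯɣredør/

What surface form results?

/ɯ/ harmonizes with /ø/ ([+round]) → [u]
/e/ harmonizes with /ø/ ([+round]) → [ø]

[buɣrødør]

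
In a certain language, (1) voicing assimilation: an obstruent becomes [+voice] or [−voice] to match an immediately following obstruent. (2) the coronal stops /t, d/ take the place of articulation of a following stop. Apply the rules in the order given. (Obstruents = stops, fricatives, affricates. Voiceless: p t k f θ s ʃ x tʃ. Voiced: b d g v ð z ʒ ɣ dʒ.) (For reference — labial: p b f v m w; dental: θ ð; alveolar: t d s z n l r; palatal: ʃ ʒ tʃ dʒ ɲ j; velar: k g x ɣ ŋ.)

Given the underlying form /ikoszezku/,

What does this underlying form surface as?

Rule 1: /s/ before /z/ (voiced) → [z]
Rule 1: /z/ before /k/ (voiceless) → [s]
After rule 1: ikozzesku
Rule 2: no segment meets the rule's conditions; no change.

[ikozzesku]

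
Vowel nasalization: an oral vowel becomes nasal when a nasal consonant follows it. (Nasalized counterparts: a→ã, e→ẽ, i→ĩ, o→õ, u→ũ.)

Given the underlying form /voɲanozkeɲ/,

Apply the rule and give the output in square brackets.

[võɲãnozkẽɲ]

/o/ before nasal /ɲ/ → [õ]
/a/ before nasal /n/ → [ã]
/e/ before nasal /ɲ/ → [ẽ]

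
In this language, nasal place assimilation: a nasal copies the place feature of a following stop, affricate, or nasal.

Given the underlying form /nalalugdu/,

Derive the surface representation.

[nalalugdu]

no segment meets the rule's conditions; no change.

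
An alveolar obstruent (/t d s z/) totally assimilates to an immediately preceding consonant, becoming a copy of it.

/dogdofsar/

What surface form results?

/d/ after /g/ → [g] (total assimilation)
/s/ after /f/ → [f] (total assimilation)

[doggoffar]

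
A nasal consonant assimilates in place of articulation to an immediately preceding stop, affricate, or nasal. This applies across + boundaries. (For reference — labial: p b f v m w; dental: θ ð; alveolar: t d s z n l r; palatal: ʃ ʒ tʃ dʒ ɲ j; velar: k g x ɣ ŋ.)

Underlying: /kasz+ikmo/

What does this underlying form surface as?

[kasz+ikŋo]

/m/ after /k/ (velar) → [ŋ]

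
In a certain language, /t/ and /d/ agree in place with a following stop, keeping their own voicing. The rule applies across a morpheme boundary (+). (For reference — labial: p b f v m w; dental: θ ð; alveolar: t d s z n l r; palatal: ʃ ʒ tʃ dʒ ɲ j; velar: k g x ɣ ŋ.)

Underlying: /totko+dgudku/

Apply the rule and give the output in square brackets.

/t/ before /k/ (velar) → [k]
/d/ before /g/ (velar) → [g]
/d/ before /k/ (velar) → [g]

[tokko+ggugku]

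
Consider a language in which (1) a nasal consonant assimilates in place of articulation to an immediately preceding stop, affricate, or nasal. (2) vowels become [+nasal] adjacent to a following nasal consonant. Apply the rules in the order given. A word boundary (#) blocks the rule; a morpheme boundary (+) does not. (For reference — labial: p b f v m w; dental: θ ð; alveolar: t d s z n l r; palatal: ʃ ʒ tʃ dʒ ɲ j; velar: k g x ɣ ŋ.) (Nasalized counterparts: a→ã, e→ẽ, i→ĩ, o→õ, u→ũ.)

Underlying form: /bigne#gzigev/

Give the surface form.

[bigŋe#gzigev]

Rule 1: /n/ after /g/ (velar) → [ŋ]
After rule 1: bigŋe#gzigev
Rule 2: no segment meets the rule's conditions; no change.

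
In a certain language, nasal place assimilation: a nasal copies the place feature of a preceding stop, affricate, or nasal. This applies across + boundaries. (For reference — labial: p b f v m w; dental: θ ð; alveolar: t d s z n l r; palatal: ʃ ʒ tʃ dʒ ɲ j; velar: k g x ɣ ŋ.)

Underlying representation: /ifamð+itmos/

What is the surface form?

/m/ after /t/ (alveolar) → [n]

[ifamð+itnos]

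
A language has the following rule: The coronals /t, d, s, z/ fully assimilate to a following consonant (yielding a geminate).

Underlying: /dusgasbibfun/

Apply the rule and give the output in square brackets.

[duggabbibfun]

/s/ before /g/ → [g] (total assimilation)
/s/ before /b/ → [b] (total assimilation)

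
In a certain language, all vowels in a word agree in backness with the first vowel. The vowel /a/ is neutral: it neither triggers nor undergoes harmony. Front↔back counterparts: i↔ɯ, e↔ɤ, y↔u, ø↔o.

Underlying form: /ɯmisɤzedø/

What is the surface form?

/i/ harmonizes with /ɯ/ ([+back]) → [ɯ]
/e/ harmonizes with /ɯ/ ([+back]) → [ɤ]
/ø/ harmonizes with /ɯ/ ([+back]) → [o]

[ɯmɯsɤzɤdo]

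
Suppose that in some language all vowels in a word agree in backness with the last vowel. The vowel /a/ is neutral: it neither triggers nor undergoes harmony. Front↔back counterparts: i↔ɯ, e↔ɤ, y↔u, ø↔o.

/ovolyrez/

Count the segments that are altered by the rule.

2

/o/ harmonizes with /e/ ([-back]) → [ø]
/o/ harmonizes with /e/ ([-back]) → [ø]
2 segments change.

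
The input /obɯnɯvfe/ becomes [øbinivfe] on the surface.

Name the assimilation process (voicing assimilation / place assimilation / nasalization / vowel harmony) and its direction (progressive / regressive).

/o/→[ø] /ɯ/→[i] /ɯ/→[i].
Vowels agree with the last vowel, so the harmony is regressive.

vowel harmony, regressive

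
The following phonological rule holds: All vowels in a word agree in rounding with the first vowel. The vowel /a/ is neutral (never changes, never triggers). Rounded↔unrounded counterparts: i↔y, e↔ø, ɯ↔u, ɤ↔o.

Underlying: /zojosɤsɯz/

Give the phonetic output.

[zojososuz]

/ɤ/ harmonizes with /o/ ([+round]) → [o]
/ɯ/ harmonizes with /o/ ([+round]) → [u]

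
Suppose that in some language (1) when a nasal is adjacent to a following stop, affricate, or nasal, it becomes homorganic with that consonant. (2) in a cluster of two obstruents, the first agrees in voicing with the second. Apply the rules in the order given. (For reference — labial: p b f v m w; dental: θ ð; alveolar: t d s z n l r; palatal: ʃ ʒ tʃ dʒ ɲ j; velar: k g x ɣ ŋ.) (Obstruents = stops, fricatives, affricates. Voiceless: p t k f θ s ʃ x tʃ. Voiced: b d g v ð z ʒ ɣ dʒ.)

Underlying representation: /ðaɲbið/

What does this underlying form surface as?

Rule 1: /ɲ/ before /b/ (labial) → [m]
After rule 1: ðambið
Rule 2: no segment meets the rule's conditions; no change.

[ðambið]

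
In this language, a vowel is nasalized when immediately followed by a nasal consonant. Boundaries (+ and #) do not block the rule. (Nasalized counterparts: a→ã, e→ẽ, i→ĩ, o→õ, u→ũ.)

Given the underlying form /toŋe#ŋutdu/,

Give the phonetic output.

/o/ before nasal /ŋ/ → [õ]
/e/ before nasal /ŋ/ → [ẽ]

[tõŋẽ#ŋutdu]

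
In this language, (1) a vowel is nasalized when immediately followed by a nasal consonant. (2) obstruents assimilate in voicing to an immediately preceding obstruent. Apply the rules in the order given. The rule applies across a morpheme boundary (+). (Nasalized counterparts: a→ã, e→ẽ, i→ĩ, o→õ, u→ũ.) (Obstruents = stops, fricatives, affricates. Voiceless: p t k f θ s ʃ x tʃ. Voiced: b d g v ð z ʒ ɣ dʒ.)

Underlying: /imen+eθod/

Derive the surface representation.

Rule 1: /i/ before nasal /m/ → [ĩ]
Rule 1: /e/ before nasal /n/ → [ẽ]
After rule 1: ĩmẽn+eθod
Rule 2: no segment meets the rule's conditions; no change.

[ĩmẽn+eθod]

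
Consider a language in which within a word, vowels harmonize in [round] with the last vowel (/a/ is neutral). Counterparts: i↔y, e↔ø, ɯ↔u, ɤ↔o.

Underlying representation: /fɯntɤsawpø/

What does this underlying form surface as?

/ɯ/ harmonizes with /ø/ ([+round]) → [u]
/ɤ/ harmonizes with /ø/ ([+round]) → [o]

[funtosawpø]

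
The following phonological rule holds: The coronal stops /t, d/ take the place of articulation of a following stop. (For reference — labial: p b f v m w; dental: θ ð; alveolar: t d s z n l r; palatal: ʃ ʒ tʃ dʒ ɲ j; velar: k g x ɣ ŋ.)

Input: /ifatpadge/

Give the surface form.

/t/ before /p/ (labial) → [p]
/d/ before /g/ (velar) → [g]

[ifappagge]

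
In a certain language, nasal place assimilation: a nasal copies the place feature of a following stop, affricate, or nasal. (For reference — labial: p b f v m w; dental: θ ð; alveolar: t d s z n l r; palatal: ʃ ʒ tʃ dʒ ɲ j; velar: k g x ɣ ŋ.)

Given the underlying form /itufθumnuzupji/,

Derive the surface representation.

[itufθunnuzupji]

/m/ before /n/ (alveolar) → [n]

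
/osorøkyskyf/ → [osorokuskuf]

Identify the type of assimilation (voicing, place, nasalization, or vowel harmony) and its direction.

vowel harmony, progressive

/ø/→[o] /y/→[u] /y/→[u].
Vowels agree with the first vowel, so the harmony is progressive.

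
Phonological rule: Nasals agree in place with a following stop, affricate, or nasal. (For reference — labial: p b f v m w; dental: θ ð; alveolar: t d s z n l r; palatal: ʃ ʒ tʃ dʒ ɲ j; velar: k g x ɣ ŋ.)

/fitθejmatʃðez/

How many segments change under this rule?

No segment meets the rule's conditions.

0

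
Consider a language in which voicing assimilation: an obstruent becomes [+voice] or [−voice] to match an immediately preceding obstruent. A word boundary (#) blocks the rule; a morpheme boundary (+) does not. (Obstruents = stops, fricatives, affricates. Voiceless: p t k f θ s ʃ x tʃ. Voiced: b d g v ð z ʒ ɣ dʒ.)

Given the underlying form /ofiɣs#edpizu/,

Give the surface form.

[ofiɣz#edbizu]

/s/ after /ɣ/ (voiced) → [z]
/p/ after /d/ (voiced) → [b]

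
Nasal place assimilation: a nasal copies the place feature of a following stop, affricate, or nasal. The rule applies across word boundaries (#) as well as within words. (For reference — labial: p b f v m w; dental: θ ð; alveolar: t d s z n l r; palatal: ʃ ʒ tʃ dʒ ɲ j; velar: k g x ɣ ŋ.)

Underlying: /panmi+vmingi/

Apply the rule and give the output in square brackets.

[pammi+vmiŋgi]

/n/ before /m/ (labial) → [m]
/n/ before /g/ (velar) → [ŋ]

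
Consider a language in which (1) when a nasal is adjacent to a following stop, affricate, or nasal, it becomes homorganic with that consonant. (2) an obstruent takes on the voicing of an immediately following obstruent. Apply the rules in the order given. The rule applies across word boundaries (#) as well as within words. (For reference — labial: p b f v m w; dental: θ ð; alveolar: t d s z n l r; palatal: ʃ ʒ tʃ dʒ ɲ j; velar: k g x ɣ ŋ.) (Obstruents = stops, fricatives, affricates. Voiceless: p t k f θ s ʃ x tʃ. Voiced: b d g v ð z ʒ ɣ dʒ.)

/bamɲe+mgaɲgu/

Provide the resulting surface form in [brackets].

Rule 1: /m/ before /ɲ/ (palatal) → [ɲ]
Rule 1: /m/ before /g/ (velar) → [ŋ]
Rule 1: /ɲ/ before /g/ (velar) → [ŋ]
After rule 1: baɲɲe+ŋgaŋgu
Rule 2: no segment meets the rule's conditions; no change.

[baɲɲe+ŋgaŋgu]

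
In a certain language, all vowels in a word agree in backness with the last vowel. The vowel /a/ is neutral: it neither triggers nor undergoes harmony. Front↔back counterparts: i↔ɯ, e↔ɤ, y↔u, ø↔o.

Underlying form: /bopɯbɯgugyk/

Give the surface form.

/o/ harmonizes with /y/ ([-back]) → [ø]
/ɯ/ harmonizes with /y/ ([-back]) → [i]
/ɯ/ harmonizes with /y/ ([-back]) → [i]
/u/ harmonizes with /y/ ([-back]) → [y]

[bøpibigygyk]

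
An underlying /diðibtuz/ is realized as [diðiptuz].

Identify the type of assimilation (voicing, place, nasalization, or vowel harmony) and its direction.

voicing assimilation, regressive

/b/→[p].
Each target copies a feature from the following segment, so the direction is regressive.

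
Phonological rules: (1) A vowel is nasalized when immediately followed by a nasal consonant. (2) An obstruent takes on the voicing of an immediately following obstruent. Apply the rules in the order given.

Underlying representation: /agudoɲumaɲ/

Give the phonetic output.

[agudõɲũmãɲ]

Rule 1: /o/ before nasal /ɲ/ → [õ]
Rule 1: /u/ before nasal /m/ → [ũ]
Rule 1: /a/ before nasal /ɲ/ → [ã]
After rule 1: agudõɲũmãɲ
Rule 2: no segment meets the rule's conditions; no change.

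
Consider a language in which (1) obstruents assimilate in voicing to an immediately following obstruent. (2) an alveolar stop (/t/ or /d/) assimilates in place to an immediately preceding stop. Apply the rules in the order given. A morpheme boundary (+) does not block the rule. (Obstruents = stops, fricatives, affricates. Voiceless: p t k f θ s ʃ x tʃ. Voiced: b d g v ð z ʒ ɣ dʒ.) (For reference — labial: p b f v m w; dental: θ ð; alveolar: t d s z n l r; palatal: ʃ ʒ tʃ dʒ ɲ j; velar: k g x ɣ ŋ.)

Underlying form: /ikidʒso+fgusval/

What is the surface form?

Rule 1: /dʒ/ before /s/ (voiceless) → [tʃ]
Rule 1: /f/ before /g/ (voiced) → [v]
Rule 1: /s/ before /v/ (voiced) → [z]
After rule 1: ikitʃso+vguzval
Rule 2: no segment meets the rule's conditions; no change.

[ikitʃso+vguzval]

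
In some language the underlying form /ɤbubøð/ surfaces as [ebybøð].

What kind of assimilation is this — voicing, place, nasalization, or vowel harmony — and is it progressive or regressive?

/ɤ/→[e] /u/→[y].
Vowels agree with the last vowel, so the harmony is regressive.

vowel harmony, regressive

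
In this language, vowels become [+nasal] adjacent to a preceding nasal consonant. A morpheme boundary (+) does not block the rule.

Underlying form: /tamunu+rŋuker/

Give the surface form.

/u/ after nasal /m/ → [ũ]
/u/ after nasal /n/ → [ũ]
/u/ after nasal /ŋ/ → [ũ]

[tamũnũ+rŋũker]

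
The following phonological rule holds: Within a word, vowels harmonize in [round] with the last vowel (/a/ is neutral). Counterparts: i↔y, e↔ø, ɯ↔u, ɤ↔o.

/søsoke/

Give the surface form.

[sesɤke]

/ø/ harmonizes with /e/ ([-round]) → [e]
/o/ harmonizes with /e/ ([-round]) → [ɤ]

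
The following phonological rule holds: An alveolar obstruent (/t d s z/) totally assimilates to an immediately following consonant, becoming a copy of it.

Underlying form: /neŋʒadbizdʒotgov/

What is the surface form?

[neŋʒabbidʒdʒoggov]

/d/ before /b/ → [b] (total assimilation)
/z/ before /dʒ/ → [dʒ] (total assimilation)
/t/ before /g/ → [g] (total assimilation)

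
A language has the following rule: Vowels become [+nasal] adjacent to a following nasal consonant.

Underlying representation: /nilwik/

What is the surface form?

no segment meets the rule's conditions; no change.

[nilwik]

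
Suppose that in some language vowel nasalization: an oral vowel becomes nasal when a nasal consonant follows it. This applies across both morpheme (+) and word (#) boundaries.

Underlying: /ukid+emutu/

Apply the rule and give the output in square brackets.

/e/ before nasal /m/ → [ẽ]

[ukid+ẽmutu]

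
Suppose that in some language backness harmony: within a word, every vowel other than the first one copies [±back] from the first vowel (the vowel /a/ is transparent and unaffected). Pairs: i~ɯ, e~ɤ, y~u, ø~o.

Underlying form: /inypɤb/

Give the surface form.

/ɤ/ harmonizes with /i/ ([-back]) → [e]

[inypeb]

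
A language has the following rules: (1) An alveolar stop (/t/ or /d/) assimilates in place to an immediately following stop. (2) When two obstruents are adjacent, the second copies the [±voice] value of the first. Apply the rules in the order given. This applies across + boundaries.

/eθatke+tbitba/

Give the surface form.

[eθakke+ppippa]

Rule 1: /t/ before /k/ (velar) → [k]
Rule 1: /t/ before /b/ (labial) → [p]
Rule 1: /t/ before /b/ (labial) → [p]
After rule 1: eθakke+pbipba
Rule 2: /b/ after /p/ (voiceless) → [p]
Rule 2: /b/ after /p/ (voiceless) → [p]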